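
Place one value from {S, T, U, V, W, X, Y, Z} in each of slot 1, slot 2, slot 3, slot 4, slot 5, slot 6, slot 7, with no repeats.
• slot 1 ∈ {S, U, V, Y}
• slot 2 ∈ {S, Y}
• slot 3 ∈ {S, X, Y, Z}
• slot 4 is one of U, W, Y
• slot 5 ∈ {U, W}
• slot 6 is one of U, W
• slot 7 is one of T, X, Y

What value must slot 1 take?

V

slot 5 and slot 6 between them cover only {U, W} — a naked pair. Remove those values from slot 1, slot 4.
slot 4 must be Y (only option left). Strike Y from slot 1, slot 2, slot 3, slot 7.
slot 2 has just one choice, so slot 2 = S. Eliminate S elsewhere: slot 1, slot 3.
So slot 1 = V.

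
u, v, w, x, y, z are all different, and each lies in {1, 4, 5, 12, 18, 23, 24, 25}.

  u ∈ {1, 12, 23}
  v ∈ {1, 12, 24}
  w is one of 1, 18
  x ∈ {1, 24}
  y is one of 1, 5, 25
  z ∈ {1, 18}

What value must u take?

23

The 2 variables w and z are confined to {1, 18}, which locks those values in; drop them from u, v, x, y.
x has just one choice, so x = 24. Strike 24 from v.
v's domain is down to {12}, so v = 12. So u can't be 12.
So u = 23.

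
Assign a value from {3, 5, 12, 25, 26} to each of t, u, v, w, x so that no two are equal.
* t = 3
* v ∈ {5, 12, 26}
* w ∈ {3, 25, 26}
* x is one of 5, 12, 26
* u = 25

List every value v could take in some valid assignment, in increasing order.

t's domain is down to {3}, so t = 3. Eliminate 3 elsewhere: w.
u's domain is down to {25}, so u = 25. Strike 25 from w.
w has just one choice, so w = 26. Eliminate 26 elsewhere: v, x.
No further eliminations apply; v can still be any of 5, 12.

5, 12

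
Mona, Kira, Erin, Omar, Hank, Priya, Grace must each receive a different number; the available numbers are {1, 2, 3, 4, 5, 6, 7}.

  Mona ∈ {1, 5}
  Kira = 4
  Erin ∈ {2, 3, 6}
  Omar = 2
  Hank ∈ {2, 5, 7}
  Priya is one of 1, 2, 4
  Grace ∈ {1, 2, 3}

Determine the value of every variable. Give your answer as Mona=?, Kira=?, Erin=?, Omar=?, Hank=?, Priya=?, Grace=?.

Mona=5, Kira=4, Erin=6, Omar=2, Hank=7, Priya=1, Grace=3

Kira's domain is down to {4}, so Kira = 4. So Priya can't be 4.
Omar must be 2 (only option left). Strike 2 from Erin, Hank, Priya, Grace.
That leaves Priya = 1. Strike 1 from Mona, Grace.
Grace must be 3 (only option left). Remove 3 from Erin.
Mona has just one choice, so Mona = 5. So Hank can't be 5.
Erin has just one choice, so Erin = 6.
That leaves Hank = 7.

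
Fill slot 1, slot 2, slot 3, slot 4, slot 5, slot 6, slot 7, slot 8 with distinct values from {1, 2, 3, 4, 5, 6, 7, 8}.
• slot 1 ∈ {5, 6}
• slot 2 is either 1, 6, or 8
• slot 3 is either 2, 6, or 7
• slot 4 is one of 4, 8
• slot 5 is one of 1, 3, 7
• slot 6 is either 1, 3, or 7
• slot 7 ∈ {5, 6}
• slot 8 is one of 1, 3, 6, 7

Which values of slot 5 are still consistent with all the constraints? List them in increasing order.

The 8 variables draw from only 8 values {1, 2, 3, 4, 5, 6, 7, 8}, so each is used; only slot 3 can be 2, hence slot 3 = 2.
The 7 still-open variables draw from only 7 values {1, 3, 4, 5, 6, 7, 8}, so each is used; only slot 4 can be 4, hence slot 4 = 4.
The 6 still-open variables together cover exactly {1, 3, 5, 6, 7, 8} — 6 values for 6 variables — and 8 appears only in slot 2's list, so slot 2 = 8.
The 2 variables slot 1 and slot 7 are confined to {5, 6}, which locks those values in; drop them from slot 8.
No further eliminations apply; slot 5 can still be any of 1, 3, 7.

1, 3, 7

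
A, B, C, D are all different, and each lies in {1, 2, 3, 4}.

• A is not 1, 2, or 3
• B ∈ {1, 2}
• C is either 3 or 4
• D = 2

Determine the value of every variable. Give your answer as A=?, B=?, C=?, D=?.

A's domain is down to {4}, so A = 4. Strike 4 from C.
C's domain is down to {3}, so C = 3.
D must be 2 (only option left). Eliminate 2 elsewhere: B.
That leaves B = 1.

A=4, B=1, C=3, D=2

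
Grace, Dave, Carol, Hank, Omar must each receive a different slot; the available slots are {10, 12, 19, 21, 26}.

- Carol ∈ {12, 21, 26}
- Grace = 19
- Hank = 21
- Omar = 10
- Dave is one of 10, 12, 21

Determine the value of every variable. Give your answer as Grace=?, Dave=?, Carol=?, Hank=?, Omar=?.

Grace must be 19 (only option left).
Hank's domain is down to {21}, so Hank = 21. Strike 21 from Dave, Carol.
Omar's domain is down to {10}, so Omar = 10. Strike 10 from Dave.
That leaves Dave = 12. Strike 12 from Carol.
Carol's domain is down to {26}, so Carol = 26.

Grace=19, Dave=12, Carol=26, Hank=21, Omar=10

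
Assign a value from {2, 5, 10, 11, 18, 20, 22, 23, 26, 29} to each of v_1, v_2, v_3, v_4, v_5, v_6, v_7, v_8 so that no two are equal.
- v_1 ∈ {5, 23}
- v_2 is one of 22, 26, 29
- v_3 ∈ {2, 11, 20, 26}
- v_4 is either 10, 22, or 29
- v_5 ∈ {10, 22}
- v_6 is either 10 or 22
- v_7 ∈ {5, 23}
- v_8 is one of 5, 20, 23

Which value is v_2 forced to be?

26

The 2 variables v_1 and v_7 are confined to {5, 23}, which locks those values in; drop them from v_8.
That leaves v_8 = 20. Remove 20 from v_3.
v_5 and v_6 between them cover only {10, 22} — a naked pair. Remove those values from v_2, v_4.
v_4 must be 29 (only option left). Remove 29 from v_2.
So v_2 = 26.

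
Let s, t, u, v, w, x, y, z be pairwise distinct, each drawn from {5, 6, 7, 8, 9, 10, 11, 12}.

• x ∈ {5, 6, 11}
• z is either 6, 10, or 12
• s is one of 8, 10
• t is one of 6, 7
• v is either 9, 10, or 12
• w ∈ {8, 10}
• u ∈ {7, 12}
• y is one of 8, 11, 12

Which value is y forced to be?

11

The 8 variables draw from only 8 values {5, 6, 7, 8, 9, 10, 11, 12}, so each is used; only x can be 5, hence x = 5.
The 7 still-open variables together cover exactly {6, 7, 8, 9, 10, 11, 12} — 7 values for 7 variables — and 9 appears only in v's list, so v = 9.
The 6 still-open variables draw from only 6 values {6, 7, 8, 10, 11, 12}, so each is used; only y can be 11, hence y = 11.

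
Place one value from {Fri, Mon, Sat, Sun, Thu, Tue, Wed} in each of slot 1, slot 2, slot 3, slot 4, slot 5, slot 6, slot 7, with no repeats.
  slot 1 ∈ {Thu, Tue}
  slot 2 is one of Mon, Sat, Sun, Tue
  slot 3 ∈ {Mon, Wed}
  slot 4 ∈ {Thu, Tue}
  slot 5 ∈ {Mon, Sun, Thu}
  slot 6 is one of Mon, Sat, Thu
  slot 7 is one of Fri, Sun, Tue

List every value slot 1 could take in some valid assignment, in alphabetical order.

The 7 variables draw from only 7 values {Fri, Mon, Sat, Sun, Thu, Tue, Wed}, so each is used; only slot 7 can be Fri, hence slot 7 = Fri.
The 6 still-open variables together cover exactly {Mon, Sat, Sun, Thu, Tue, Wed} — 6 values for 6 variables — and Wed appears only in slot 3's list, so slot 3 = Wed.
slot 1 and slot 4 share exactly the 2 values {Thu, Tue}; by pigeonhole those values go to them, so strike Thu, Tue from slot 2, slot 5, slot 6.
No further eliminations apply; slot 1 can still be any of Thu, Tue.

Thu, Tue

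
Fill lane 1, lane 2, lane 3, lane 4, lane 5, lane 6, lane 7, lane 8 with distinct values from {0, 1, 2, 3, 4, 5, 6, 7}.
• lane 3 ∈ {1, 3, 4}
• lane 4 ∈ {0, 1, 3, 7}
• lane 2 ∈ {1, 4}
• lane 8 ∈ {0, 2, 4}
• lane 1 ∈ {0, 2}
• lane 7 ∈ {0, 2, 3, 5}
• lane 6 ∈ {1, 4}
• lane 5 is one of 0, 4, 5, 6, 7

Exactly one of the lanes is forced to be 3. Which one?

The 8 variables together cover exactly {0, 1, 2, 3, 4, 5, 6, 7} — 8 values for 8 variables — and 6 appears only in lane 5's list, so lane 5 = 6.
The 7 still-open variables draw from only 7 values {0, 1, 2, 3, 4, 5, 7}, so each is used; only lane 7 can be 5, hence lane 7 = 5.
Among the 6 still-open variables, 7 fits only lane 4 (and all 6 values in {0, 1, 2, 3, 4, 7} must be used), so lane 4 = 7.
The 5 still-open variables together cover exactly {0, 1, 2, 3, 4} — 5 values for 5 variables — and 3 appears only in lane 3's list, so lane 3 = 3.

lane 3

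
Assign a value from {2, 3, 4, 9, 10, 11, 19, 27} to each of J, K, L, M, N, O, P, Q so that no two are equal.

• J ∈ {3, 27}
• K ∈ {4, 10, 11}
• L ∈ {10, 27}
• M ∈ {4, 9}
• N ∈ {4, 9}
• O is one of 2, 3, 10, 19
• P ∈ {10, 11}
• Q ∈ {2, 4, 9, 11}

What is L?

The 8 variables draw from only 8 values {2, 3, 4, 9, 10, 11, 19, 27}, so each is used; only O can be 19, hence O = 19.
The 7 still-open variables draw from only 7 values {2, 3, 4, 9, 10, 11, 27}, so each is used; only Q can be 2, hence Q = 2.
The 6 still-open variables together cover exactly {3, 4, 9, 10, 11, 27} — 6 values for 6 variables — and 3 appears only in J's list, so J = 3.
The 5 still-open variables together cover exactly {4, 9, 10, 11, 27} — 5 values for 5 variables — and 27 appears only in L's list, so L = 27.

27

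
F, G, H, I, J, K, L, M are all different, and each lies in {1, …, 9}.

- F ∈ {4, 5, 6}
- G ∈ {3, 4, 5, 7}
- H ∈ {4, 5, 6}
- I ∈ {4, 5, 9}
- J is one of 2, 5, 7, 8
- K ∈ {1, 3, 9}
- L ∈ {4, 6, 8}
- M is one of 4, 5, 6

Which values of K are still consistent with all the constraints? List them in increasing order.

The 3 variables F, H, M are confined to {4, 5, 6}, which locks those values in; drop them from G, I, J, L.
I has just one choice, so I = 9. Eliminate 9 elsewhere: K.
That leaves L = 8. Remove 8 from J.
No further eliminations apply; K can still be any of 1, 3.

1, 3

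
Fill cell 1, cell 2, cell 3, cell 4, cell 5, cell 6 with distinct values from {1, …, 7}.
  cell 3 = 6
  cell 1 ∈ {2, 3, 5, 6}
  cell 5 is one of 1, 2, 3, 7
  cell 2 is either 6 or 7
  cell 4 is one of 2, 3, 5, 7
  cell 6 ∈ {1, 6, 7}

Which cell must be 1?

cell 6

cell 3 must be 6 (only option left). Eliminate 6 elsewhere: cell 1, cell 2, cell 6.
That leaves cell 2 = 7. Strike 7 from cell 4, cell 5, cell 6.
So 1 goes to cell 6.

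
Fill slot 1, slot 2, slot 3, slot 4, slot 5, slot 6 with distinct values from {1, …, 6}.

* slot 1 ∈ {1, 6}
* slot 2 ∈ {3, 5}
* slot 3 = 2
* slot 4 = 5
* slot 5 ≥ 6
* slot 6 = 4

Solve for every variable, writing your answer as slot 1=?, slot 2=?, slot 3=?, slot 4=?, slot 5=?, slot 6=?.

slot 3 must be 2 (only option left).
That leaves slot 4 = 5. So slot 2 can't be 5.
That leaves slot 5 = 6. Strike 6 from slot 1.
slot 6's domain is down to {4}, so slot 6 = 4.
slot 1's domain is down to {1}, so slot 1 = 1.
slot 2's domain is down to {3}, so slot 2 = 3.

slot 1=1, slot 2=3, slot 3=2, slot 4=5, slot 5=6, slot 6=4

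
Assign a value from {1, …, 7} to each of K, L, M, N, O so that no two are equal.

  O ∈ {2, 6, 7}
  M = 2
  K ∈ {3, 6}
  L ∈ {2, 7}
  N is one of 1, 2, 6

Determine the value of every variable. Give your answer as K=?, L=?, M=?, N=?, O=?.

K=3, L=7, M=2, N=1, O=6

M's domain is down to {2}, so M = 2. Eliminate 2 elsewhere: L, N, O.
L must be 7 (only option left). Strike 7 from O.
O's domain is down to {6}, so O = 6. Eliminate 6 elsewhere: K, N.
K must be 3 (only option left).
N must be 1 (only option left).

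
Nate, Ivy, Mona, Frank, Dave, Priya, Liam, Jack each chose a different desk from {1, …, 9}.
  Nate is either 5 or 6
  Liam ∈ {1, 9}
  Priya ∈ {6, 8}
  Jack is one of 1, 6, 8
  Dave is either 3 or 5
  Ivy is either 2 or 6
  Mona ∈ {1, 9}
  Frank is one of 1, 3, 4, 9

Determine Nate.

5

The 8 variables together cover exactly {1, 2, 3, 4, 5, 6, 8, 9} — 8 values for 8 variables — and 2 appears only in Ivy's list, so Ivy = 2.
Among the 7 still-open variables, 4 fits only Frank (and all 7 values in {1, 3, 4, 5, 6, 8, 9} must be used), so Frank = 4.
The 6 still-open variables together cover exactly {1, 3, 5, 6, 8, 9} — 6 values for 6 variables — and 3 appears only in Dave's list, so Dave = 3.
The 5 still-open variables draw from only 5 values {1, 5, 6, 8, 9}, so each is used; only Nate can be 5, hence Nate = 5.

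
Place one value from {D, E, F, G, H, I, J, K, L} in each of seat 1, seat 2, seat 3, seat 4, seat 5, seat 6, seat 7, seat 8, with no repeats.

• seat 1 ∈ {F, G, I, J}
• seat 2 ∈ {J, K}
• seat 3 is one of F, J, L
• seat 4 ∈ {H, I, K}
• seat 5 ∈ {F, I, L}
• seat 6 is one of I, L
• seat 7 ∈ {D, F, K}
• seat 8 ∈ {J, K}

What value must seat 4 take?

The 8 variables draw from only 8 values {D, F, G, H, I, J, K, L}, so each is used; only seat 7 can be D, hence seat 7 = D.
The 7 still-open variables draw from only 7 values {F, G, H, I, J, K, L}, so each is used; only seat 1 can be G, hence seat 1 = G.
Among the 6 still-open variables, H fits only seat 4 (and all 6 values in {F, H, I, J, K, L} must be used), so seat 4 = H.

H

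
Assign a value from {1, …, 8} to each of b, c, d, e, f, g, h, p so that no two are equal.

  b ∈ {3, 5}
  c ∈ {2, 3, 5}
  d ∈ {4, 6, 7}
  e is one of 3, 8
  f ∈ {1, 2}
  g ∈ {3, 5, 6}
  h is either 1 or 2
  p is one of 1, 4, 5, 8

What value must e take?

8

The 8 variables draw from only 8 values {1, 2, 3, 4, 5, 6, 7, 8}, so each is used; only d can be 7, hence d = 7.
The 7 still-open variables together cover exactly {1, 2, 3, 4, 5, 6, 8} — 7 values for 7 variables — and 4 appears only in p's list, so p = 4.
Among the 6 still-open variables, 6 fits only g (and all 6 values in {1, 2, 3, 5, 6, 8} must be used), so g = 6.
The 5 still-open variables together cover exactly {1, 2, 3, 5, 8} — 5 values for 5 variables — and 8 appears only in e's list, so e = 8.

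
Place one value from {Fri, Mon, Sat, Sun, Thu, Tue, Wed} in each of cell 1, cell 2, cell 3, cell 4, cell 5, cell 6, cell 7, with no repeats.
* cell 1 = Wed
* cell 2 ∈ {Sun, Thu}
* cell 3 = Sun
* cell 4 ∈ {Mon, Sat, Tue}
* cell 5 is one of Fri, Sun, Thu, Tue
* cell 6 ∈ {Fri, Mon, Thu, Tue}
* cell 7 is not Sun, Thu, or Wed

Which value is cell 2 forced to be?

cell 1 has just one choice, so cell 1 = Wed.
cell 3 has just one choice, so cell 3 = Sun. So cell 2, cell 5 can't be Sun.
So cell 2 = Thu.

Thu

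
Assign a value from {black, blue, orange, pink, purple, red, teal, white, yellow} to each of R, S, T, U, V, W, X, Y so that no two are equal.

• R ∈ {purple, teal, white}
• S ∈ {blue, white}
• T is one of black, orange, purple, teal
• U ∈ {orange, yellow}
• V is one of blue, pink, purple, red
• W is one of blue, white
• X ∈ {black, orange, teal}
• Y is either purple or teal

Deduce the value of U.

yellow

S and W share exactly the 2 values {blue, white}; by pigeonhole those values go to them, so strike blue, white from R, V.
R and Y share exactly the 2 values {purple, teal}; by pigeonhole those values go to them, so strike purple, teal from T, V, X.
T and X share exactly the 2 values {black, orange}; by pigeonhole those values go to them, so strike black, orange from U.
So U = yellow.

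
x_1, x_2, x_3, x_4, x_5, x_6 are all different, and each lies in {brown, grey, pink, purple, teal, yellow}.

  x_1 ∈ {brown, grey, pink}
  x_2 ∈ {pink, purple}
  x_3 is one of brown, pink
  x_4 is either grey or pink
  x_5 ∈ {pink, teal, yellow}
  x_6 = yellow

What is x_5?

x_6 must be yellow (only option left). Strike yellow from x_5.
The 5 still-open variables together cover exactly {brown, grey, pink, purple, teal} — 5 values for 5 variables — and purple appears only in x_2's list, so x_2 = purple.
The 4 still-open variables draw from only 4 values {brown, grey, pink, teal}, so each is used; only x_5 can be teal, hence x_5 = teal.

teal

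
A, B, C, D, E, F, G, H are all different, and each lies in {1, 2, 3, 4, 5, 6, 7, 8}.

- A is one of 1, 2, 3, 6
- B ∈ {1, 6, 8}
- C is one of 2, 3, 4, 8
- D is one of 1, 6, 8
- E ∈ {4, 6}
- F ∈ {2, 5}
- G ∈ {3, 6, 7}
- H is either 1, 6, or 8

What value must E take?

The 8 variables draw from only 8 values {1, 2, 3, 4, 5, 6, 7, 8}, so each is used; only F can be 5, hence F = 5.
The 7 still-open variables draw from only 7 values {1, 2, 3, 4, 6, 7, 8}, so each is used; only G can be 7, hence G = 7.
The 3 variables B, D, H are confined to {1, 6, 8}, which locks those values in; drop them from A, C, E.
So E = 4.

4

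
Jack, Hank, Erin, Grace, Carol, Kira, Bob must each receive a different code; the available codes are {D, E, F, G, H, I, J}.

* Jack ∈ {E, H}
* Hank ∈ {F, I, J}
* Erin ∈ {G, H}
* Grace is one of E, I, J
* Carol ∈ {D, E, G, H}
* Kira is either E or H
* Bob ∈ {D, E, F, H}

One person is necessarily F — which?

The 2 variables Jack and Kira are confined to {E, H}, which locks those values in; drop them from Erin, Grace, Carol, Bob.
Erin must be G (only option left). So Carol can't be G.
Carol must be D (only option left). So Bob can't be D.
So F goes to Bob.

Bob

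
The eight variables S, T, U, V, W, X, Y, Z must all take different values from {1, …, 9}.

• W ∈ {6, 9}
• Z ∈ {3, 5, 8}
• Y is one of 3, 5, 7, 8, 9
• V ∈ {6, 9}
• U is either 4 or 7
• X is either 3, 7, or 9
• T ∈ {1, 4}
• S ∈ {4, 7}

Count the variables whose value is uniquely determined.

2

The 8 variables together cover exactly {1, 3, 4, 5, 6, 7, 8, 9} — 8 values for 8 variables — and 1 appears only in T's list, so T = 1.
S and U between them cover only {4, 7} — a naked pair. Remove those values from X, Y.
V and W share exactly the 2 values {6, 9}; by pigeonhole those values go to them, so strike 6, 9 from X, Y.
X has just one choice, so X = 3. Remove 3 from Y, Z.
Determined: T=1, X=3. The other variables each still have more than one consistent value. That makes 2.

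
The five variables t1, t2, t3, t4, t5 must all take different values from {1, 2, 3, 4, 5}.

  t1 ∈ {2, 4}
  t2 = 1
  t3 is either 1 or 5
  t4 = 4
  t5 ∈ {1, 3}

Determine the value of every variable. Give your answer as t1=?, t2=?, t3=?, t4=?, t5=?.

t1=2, t2=1, t3=5, t4=4, t5=3

t2 must be 1 (only option left). Eliminate 1 elsewhere: t3, t5.
That leaves t3 = 5.
t4 must be 4 (only option left). So t1 can't be 4.
t5's domain is down to {3}, so t5 = 3.
That leaves t1 = 2.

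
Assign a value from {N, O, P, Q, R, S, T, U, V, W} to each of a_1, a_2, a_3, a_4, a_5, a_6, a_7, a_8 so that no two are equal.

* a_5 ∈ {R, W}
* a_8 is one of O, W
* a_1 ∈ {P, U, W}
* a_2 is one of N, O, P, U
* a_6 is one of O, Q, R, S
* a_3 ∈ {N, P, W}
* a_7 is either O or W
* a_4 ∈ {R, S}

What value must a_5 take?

R

The 8 variables together cover exactly {N, O, P, Q, R, S, U, W} — 8 values for 8 variables — and Q appears only in a_6's list, so a_6 = Q.
The 7 still-open variables together cover exactly {N, O, P, R, S, U, W} — 7 values for 7 variables — and S appears only in a_4's list, so a_4 = S.
The 6 still-open variables together cover exactly {N, O, P, R, U, W} — 6 values for 6 variables — and R appears only in a_5's list, so a_5 = R.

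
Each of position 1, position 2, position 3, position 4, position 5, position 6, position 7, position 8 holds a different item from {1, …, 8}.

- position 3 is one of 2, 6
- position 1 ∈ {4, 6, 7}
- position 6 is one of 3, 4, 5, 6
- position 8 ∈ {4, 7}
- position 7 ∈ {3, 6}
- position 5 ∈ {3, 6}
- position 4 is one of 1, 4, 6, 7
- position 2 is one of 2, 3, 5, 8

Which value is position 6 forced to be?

5

The 8 variables together cover exactly {1, 2, 3, 4, 5, 6, 7, 8} — 8 values for 8 variables — and 1 appears only in position 4's list, so position 4 = 1.
The 7 still-open variables draw from only 7 values {2, 3, 4, 5, 6, 7, 8}, so each is used; only position 2 can be 8, hence position 2 = 8.
The 6 still-open variables together cover exactly {2, 3, 4, 5, 6, 7} — 6 values for 6 variables — and 2 appears only in position 3's list, so position 3 = 2.
The 5 still-open variables together cover exactly {3, 4, 5, 6, 7} — 5 values for 5 variables — and 5 appears only in position 6's list, so position 6 = 5.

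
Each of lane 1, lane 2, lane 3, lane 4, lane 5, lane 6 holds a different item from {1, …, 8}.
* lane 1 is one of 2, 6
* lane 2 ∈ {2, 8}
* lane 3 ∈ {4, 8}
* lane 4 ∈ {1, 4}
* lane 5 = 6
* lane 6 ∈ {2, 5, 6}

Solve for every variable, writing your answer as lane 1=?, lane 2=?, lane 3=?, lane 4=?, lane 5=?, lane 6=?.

lane 5 has just one choice, so lane 5 = 6. So lane 1, lane 6 can't be 6.
That leaves lane 1 = 2. Strike 2 from lane 2, lane 6.
lane 2 must be 8 (only option left). Remove 8 from lane 3.
lane 3 must be 4 (only option left). So lane 4 can't be 4.
lane 4 has just one choice, so lane 4 = 1.
lane 6's domain is down to {5}, so lane 6 = 5.

lane 1=2, lane 2=8, lane 3=4, lane 4=1, lane 5=6, lane 6=5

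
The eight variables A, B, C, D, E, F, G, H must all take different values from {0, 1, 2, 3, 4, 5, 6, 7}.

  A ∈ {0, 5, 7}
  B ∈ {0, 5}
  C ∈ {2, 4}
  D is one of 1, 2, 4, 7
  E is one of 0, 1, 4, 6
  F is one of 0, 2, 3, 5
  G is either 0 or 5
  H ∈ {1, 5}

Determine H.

The 8 variables together cover exactly {0, 1, 2, 3, 4, 5, 6, 7} — 8 values for 8 variables — and 3 appears only in F's list, so F = 3.
Among the 7 still-open variables, 6 fits only E (and all 7 values in {0, 1, 2, 4, 5, 6, 7} must be used), so E = 6.
The 2 variables B and G are confined to {0, 5}, which locks those values in; drop them from A, H.
So H = 1.

1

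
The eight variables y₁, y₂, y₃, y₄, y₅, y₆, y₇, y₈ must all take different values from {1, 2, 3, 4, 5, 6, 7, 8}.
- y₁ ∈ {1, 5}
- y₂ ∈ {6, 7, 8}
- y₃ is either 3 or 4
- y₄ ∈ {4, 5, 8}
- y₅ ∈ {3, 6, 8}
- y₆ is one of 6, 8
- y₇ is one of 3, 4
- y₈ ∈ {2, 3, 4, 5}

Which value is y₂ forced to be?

7

The 8 variables draw from only 8 values {1, 2, 3, 4, 5, 6, 7, 8}, so each is used; only y₁ can be 1, hence y₁ = 1.
Among the 7 still-open variables, 2 fits only y₈ (and all 7 values in {2, 3, 4, 5, 6, 7, 8} must be used), so y₈ = 2.
The 6 still-open variables together cover exactly {3, 4, 5, 6, 7, 8} — 6 values for 6 variables — and 5 appears only in y₄'s list, so y₄ = 5.
The 5 still-open variables together cover exactly {3, 4, 6, 7, 8} — 5 values for 5 variables — and 7 appears only in y₂'s list, so y₂ = 7.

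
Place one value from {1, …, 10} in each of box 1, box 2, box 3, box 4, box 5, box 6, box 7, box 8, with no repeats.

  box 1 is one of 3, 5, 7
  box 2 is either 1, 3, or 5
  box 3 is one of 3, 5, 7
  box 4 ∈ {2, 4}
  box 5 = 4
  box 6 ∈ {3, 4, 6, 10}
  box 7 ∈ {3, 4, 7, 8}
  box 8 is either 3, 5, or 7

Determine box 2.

1

box 5's domain is down to {4}, so box 5 = 4. So box 4, box 6, box 7 can't be 4.
box 4 has just one choice, so box 4 = 2.
The 3 variables box 1, box 3, box 8 are confined to {3, 5, 7}, which locks those values in; drop them from box 2, box 6, box 7.
So box 2 = 1.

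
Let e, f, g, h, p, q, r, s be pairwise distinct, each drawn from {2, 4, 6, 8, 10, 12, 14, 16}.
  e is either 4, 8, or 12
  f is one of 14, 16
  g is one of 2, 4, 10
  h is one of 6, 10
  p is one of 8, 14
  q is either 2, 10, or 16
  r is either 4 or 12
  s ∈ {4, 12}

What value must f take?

16

The 8 variables together cover exactly {2, 4, 6, 8, 10, 12, 14, 16} — 8 values for 8 variables — and 6 appears only in h's list, so h = 6.
r and s between them cover only {4, 12} — a naked pair. Remove those values from e, g.
e has just one choice, so e = 8. Remove 8 from p.
p's domain is down to {14}, so p = 14. Strike 14 from f.
So f = 16.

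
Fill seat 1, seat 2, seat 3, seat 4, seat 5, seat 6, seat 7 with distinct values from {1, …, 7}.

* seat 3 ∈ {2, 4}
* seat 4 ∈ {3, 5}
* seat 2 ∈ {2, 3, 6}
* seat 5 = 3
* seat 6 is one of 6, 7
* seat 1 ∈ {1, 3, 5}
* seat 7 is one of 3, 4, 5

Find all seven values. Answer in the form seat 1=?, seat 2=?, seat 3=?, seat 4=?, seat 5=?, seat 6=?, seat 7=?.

seat 1=1, seat 2=6, seat 3=2, seat 4=5, seat 5=3, seat 6=7, seat 7=4

seat 5 must be 3 (only option left). So seat 1, seat 2, seat 4, seat 7 can't be 3.
seat 4 has just one choice, so seat 4 = 5. So seat 1, seat 7 can't be 5.
seat 7 must be 4 (only option left). Strike 4 from seat 3.
seat 1 has just one choice, so seat 1 = 1.
seat 3 must be 2 (only option left). Remove 2 from seat 2.
seat 2's domain is down to {6}, so seat 2 = 6. Eliminate 6 elsewhere: seat 6.
seat 6's domain is down to {7}, so seat 6 = 7.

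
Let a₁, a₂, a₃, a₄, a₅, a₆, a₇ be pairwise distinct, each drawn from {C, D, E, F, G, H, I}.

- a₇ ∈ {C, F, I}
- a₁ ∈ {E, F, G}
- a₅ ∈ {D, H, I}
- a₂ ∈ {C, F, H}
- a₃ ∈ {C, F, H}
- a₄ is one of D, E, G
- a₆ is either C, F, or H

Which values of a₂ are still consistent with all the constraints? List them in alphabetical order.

C, F, H

The 3 variables a₂, a₃, a₆ are confined to {C, F, H}, which locks those values in; drop them from a₁, a₅, a₇.
a₇ must be I (only option left). Strike I from a₅.
a₅ must be D (only option left). Eliminate D elsewhere: a₄.
No further eliminations apply; a₂ can still be any of C, F, H.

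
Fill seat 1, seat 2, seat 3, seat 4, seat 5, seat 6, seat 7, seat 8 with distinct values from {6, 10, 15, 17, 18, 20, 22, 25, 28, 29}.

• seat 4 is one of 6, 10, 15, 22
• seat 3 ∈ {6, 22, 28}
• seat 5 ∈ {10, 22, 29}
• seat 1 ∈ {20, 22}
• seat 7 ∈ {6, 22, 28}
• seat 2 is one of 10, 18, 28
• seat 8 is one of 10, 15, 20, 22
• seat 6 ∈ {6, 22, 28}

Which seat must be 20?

seat 1

The 8 variables draw from only 8 values {6, 10, 15, 18, 20, 22, 28, 29}, so each is used; only seat 2 can be 18, hence seat 2 = 18.
The 7 still-open variables draw from only 7 values {6, 10, 15, 20, 22, 28, 29}, so each is used; only seat 5 can be 29, hence seat 5 = 29.
seat 3, seat 6, seat 7 between them cover only {6, 22, 28} — a naked triple. Remove those values from seat 1, seat 4, seat 8.
So 20 goes to seat 1.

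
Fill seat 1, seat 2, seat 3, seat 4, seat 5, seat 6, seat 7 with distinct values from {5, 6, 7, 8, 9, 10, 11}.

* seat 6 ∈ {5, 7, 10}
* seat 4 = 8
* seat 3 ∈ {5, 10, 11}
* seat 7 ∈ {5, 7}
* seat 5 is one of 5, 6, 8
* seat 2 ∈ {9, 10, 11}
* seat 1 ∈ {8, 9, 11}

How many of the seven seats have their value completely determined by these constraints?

2

seat 4's domain is down to {8}, so seat 4 = 8. Remove 8 from seat 1, seat 5.
The 6 still-open variables together cover exactly {5, 6, 7, 9, 10, 11} — 6 values for 6 variables — and 6 appears only in seat 5's list, so seat 5 = 6.
Determined: seat 4=8, seat 5=6. The other seats each still have more than one consistent value. That makes 2.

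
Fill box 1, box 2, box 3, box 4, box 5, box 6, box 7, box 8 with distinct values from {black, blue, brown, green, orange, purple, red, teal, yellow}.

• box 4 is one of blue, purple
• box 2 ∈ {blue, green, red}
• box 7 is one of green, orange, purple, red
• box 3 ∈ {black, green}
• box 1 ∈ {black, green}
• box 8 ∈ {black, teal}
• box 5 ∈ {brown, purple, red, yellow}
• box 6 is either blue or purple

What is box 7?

orange

box 1 and box 3 share exactly the 2 values {black, green}; by pigeonhole those values go to them, so strike black, green from box 2, box 7, box 8.
That leaves box 8 = teal.
The 2 variables box 4 and box 6 are confined to {blue, purple}, which locks those values in; drop them from box 2, box 5, box 7.
That leaves box 2 = red. Remove red from box 5, box 7.
So box 7 = orange.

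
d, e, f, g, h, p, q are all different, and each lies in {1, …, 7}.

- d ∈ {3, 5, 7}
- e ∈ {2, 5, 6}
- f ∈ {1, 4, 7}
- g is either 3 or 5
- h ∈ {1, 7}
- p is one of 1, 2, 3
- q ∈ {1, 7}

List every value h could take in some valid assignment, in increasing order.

The 7 variables draw from only 7 values {1, 2, 3, 4, 5, 6, 7}, so each is used; only f can be 4, hence f = 4.
The 6 still-open variables draw from only 6 values {1, 2, 3, 5, 6, 7}, so each is used; only e can be 6, hence e = 6.
Among the 5 still-open variables, 2 fits only p (and all 5 values in {1, 2, 3, 5, 7} must be used), so p = 2.
h and q between them cover only {1, 7} — a naked pair. Remove those values from d.
No further eliminations apply; h can still be any of 1, 7.

1, 7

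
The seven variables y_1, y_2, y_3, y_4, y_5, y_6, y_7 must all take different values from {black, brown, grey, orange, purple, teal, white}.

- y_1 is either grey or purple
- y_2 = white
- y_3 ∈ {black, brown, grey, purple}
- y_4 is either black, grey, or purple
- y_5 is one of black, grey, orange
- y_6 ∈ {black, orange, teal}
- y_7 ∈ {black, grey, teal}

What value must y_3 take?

brown

y_2 must be white (only option left).
The 6 still-open variables together cover exactly {black, brown, grey, orange, purple, teal} — 6 values for 6 variables — and brown appears only in y_3's list, so y_3 = brown.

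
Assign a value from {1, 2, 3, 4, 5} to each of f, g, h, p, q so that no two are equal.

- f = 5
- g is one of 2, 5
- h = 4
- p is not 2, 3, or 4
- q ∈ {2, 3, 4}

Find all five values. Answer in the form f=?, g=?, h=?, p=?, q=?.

f=5, g=2, h=4, p=1, q=3

f has just one choice, so f = 5. Eliminate 5 elsewhere: g, p.
That leaves g = 2. So q can't be 2.
h's domain is down to {4}, so h = 4. Eliminate 4 elsewhere: q.
That leaves p = 1.
q must be 3 (only option left).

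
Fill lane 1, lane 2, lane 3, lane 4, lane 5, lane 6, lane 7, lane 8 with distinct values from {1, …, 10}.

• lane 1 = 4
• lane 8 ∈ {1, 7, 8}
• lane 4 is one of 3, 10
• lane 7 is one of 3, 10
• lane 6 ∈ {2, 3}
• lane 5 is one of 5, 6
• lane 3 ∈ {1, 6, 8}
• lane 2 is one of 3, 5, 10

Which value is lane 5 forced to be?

lane 1's domain is down to {4}, so lane 1 = 4.
lane 4 and lane 7 share exactly the 2 values {3, 10}; by pigeonhole those values go to them, so strike 3, 10 from lane 2, lane 6.
lane 2 must be 5 (only option left). Strike 5 from lane 5.
So lane 5 = 6.

6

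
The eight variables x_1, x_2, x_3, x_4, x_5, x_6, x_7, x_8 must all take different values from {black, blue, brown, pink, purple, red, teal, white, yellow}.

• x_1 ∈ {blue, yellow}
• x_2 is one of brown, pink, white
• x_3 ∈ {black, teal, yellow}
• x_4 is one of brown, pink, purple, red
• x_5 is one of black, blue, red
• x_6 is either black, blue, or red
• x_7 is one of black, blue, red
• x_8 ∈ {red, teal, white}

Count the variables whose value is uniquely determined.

x_5, x_6, x_7 share exactly the 3 values {black, blue, red}; by pigeonhole those values go to them, so strike black, blue, red from x_1, x_3, x_4, x_8.
x_1 must be yellow (only option left). Eliminate yellow elsewhere: x_3.
x_3's domain is down to {teal}, so x_3 = teal. Strike teal from x_8.
x_8 must be white (only option left). So x_2 can't be white.
Determined: x_1=yellow, x_3=teal, x_8=white. The other variables each still have more than one consistent value. That makes 3.

3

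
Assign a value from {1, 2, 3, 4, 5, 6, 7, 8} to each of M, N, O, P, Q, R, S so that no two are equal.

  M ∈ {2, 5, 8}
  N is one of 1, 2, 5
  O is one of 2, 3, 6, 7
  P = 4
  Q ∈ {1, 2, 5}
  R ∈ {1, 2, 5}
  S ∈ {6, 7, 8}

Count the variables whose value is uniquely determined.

P has just one choice, so P = 4.
N, Q, R share exactly the 3 values {1, 2, 5}; by pigeonhole those values go to them, so strike 1, 2, 5 from M, O.
That leaves M = 8. Strike 8 from S.
Determined: M=8, P=4. The other variables each still have more than one consistent value. That makes 2.

2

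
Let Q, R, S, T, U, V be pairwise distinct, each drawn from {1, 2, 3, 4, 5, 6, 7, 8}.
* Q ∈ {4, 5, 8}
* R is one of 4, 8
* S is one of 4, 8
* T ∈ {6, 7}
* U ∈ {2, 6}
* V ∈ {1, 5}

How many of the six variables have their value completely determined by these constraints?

R and S share exactly the 2 values {4, 8}; by pigeonhole those values go to them, so strike 4, 8 from Q.
Q must be 5 (only option left). Remove 5 from V.
V must be 1 (only option left).
Determined: Q=5, V=1. The other variables each still have more than one consistent value. That makes 2.

2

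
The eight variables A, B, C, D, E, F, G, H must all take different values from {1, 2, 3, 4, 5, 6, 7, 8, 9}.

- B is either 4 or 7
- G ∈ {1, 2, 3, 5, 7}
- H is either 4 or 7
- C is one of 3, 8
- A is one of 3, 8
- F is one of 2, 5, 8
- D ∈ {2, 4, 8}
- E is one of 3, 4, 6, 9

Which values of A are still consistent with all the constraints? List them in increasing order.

A and C between them cover only {3, 8} — a naked pair. Remove those values from D, E, F, G.
The 2 variables B and H are confined to {4, 7}, which locks those values in; drop them from D, E, G.
D has just one choice, so D = 2. Remove 2 from F, G.
F must be 5 (only option left). Remove 5 from G.
That leaves G = 1.
No further eliminations apply; A can still be any of 3, 8.

3, 8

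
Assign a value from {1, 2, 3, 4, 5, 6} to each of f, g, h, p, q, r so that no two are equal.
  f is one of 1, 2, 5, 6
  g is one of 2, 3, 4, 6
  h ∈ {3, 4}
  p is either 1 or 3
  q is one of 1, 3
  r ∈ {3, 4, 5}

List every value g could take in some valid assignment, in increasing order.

p and q between them cover only {1, 3} — a naked pair. Remove those values from f, g, h, r.
That leaves h = 4. So g, r can't be 4.
That leaves r = 5. So f can't be 5.
No further eliminations apply; g can still be any of 2, 6.

2, 6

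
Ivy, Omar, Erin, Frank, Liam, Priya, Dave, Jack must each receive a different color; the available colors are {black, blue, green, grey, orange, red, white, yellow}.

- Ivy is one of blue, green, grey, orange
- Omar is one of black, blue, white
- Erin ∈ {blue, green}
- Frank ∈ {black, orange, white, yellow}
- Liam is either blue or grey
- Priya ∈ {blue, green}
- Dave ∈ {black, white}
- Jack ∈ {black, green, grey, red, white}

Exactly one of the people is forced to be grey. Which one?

Liam

The 8 variables together cover exactly {black, blue, green, grey, orange, red, white, yellow} — 8 values for 8 variables — and red appears only in Jack's list, so Jack = red.
The 7 still-open variables together cover exactly {black, blue, green, grey, orange, white, yellow} — 7 values for 7 variables — and yellow appears only in Frank's list, so Frank = yellow.
Among the 6 still-open variables, orange fits only Ivy (and all 6 values in {black, blue, green, grey, orange, white} must be used), so Ivy = orange.
Among the 5 still-open variables, grey fits only Liam (and all 5 values in {black, blue, green, grey, white} must be used), so Liam = grey.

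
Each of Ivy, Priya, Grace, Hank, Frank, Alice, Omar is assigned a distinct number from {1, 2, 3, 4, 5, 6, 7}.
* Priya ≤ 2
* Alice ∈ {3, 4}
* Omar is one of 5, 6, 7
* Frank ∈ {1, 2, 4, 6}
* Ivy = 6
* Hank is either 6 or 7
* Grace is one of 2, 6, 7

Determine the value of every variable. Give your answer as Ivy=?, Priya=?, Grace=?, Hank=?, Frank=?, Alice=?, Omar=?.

Ivy must be 6 (only option left). So Grace, Hank, Frank, Omar can't be 6.
That leaves Hank = 7. So Grace, Omar can't be 7.
Omar has just one choice, so Omar = 5.
Grace must be 2 (only option left). Strike 2 from Priya, Frank.
Priya must be 1 (only option left). So Frank can't be 1.
Frank's domain is down to {4}, so Frank = 4. Eliminate 4 elsewhere: Alice.
Alice has just one choice, so Alice = 3.

Ivy=6, Priya=1, Grace=2, Hank=7, Frank=4, Alice=3, Omar=5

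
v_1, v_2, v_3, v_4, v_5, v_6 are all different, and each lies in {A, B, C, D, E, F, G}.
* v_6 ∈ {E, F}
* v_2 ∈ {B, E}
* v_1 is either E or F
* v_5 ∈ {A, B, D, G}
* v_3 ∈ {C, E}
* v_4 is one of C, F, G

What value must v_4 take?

G

v_1 and v_6 share exactly the 2 values {E, F}; by pigeonhole those values go to them, so strike E, F from v_2, v_3, v_4.
That leaves v_2 = B. Strike B from v_5.
v_3 has just one choice, so v_3 = C. So v_4 can't be C.
So v_4 = G.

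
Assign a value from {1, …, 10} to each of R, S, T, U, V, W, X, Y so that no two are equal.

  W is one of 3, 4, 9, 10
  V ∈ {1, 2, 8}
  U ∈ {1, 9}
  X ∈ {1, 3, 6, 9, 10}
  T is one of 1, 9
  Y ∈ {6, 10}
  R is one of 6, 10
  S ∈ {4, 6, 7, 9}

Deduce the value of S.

R and Y share exactly the 2 values {6, 10}; by pigeonhole those values go to them, so strike 6, 10 from S, W, X.
T and U share exactly the 2 values {1, 9}; by pigeonhole those values go to them, so strike 1, 9 from S, V, W, X.
X's domain is down to {3}, so X = 3. Remove 3 from W.
W must be 4 (only option left). Eliminate 4 elsewhere: S.
So S = 7.

7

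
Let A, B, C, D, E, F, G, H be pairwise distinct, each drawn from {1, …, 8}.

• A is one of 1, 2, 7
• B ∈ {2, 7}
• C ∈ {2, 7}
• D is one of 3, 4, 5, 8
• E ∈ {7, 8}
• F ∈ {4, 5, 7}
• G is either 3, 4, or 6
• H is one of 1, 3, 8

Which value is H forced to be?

The 8 variables together cover exactly {1, 2, 3, 4, 5, 6, 7, 8} — 8 values for 8 variables — and 6 appears only in G's list, so G = 6.
The 2 variables B and C are confined to {2, 7}, which locks those values in; drop them from A, E, F.
A must be 1 (only option left). So H can't be 1.
E's domain is down to {8}, so E = 8. Remove 8 from D, H.
So H = 3.

3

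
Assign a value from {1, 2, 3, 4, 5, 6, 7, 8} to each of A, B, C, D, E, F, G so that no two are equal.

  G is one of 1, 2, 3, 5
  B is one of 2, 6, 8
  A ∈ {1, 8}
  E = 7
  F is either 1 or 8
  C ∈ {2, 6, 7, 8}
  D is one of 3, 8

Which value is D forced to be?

3

E must be 7 (only option left). So C can't be 7.
The 6 still-open variables draw from only 6 values {1, 2, 3, 5, 6, 8}, so each is used; only G can be 5, hence G = 5.
Among the 5 still-open variables, 3 fits only D (and all 5 values in {1, 2, 3, 6, 8} must be used), so D = 3.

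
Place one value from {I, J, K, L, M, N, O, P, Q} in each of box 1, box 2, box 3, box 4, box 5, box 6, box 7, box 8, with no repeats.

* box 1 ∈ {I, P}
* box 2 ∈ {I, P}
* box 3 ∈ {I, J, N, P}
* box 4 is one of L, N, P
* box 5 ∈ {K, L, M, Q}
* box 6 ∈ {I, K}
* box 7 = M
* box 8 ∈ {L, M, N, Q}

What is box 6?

box 7 must be M (only option left). Strike M from box 5, box 8.
The 7 still-open variables draw from only 7 values {I, J, K, L, N, P, Q}, so each is used; only box 3 can be J, hence box 3 = J.
box 1 and box 2 share exactly the 2 values {I, P}; by pigeonhole those values go to them, so strike I, P from box 4, box 6.
So box 6 = K.

K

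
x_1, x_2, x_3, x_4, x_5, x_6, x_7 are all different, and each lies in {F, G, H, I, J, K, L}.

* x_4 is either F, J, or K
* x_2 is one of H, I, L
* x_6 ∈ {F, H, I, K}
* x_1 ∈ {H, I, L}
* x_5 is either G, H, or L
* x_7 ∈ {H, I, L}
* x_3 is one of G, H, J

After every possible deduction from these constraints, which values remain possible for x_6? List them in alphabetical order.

F, K

x_1, x_2, x_7 share exactly the 3 values {H, I, L}; by pigeonhole those values go to them, so strike H, I, L from x_3, x_5, x_6.
x_5 must be G (only option left). Strike G from x_3.
x_3 must be J (only option left). So x_4 can't be J.
No further eliminations apply; x_6 can still be any of F, K.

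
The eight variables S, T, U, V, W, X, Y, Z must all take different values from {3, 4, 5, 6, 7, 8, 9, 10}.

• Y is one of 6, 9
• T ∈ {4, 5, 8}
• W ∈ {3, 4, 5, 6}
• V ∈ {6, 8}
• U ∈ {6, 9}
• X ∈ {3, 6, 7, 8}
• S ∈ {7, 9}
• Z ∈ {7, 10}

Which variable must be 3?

X

The 8 variables draw from only 8 values {3, 4, 5, 6, 7, 8, 9, 10}, so each is used; only Z can be 10, hence Z = 10.
The 2 variables U and Y are confined to {6, 9}, which locks those values in; drop them from S, V, W, X.
S must be 7 (only option left). Eliminate 7 elsewhere: X.
V's domain is down to {8}, so V = 8. Remove 8 from T, X.
So 3 goes to X.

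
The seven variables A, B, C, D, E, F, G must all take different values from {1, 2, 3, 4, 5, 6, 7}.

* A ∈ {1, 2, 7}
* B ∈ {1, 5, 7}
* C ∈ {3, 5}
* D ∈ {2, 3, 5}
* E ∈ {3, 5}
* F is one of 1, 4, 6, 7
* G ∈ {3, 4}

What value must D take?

The 7 variables draw from only 7 values {1, 2, 3, 4, 5, 6, 7}, so each is used; only F can be 6, hence F = 6.
The 6 still-open variables draw from only 6 values {1, 2, 3, 4, 5, 7}, so each is used; only G can be 4, hence G = 4.
The 2 variables C and E are confined to {3, 5}, which locks those values in; drop them from B, D.
So D = 2.

2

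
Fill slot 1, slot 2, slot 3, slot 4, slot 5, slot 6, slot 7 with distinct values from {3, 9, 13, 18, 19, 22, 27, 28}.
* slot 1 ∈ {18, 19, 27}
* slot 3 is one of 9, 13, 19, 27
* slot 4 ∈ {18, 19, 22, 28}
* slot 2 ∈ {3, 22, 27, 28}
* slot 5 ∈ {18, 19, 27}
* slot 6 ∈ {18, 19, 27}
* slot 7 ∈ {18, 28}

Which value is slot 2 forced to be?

slot 1, slot 5, slot 6 between them cover only {18, 19, 27} — a naked triple. Remove those values from slot 2, slot 3, slot 4, slot 7.
slot 7 has just one choice, so slot 7 = 28. Strike 28 from slot 2, slot 4.
slot 4 must be 22 (only option left). Strike 22 from slot 2.
So slot 2 = 3.

3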